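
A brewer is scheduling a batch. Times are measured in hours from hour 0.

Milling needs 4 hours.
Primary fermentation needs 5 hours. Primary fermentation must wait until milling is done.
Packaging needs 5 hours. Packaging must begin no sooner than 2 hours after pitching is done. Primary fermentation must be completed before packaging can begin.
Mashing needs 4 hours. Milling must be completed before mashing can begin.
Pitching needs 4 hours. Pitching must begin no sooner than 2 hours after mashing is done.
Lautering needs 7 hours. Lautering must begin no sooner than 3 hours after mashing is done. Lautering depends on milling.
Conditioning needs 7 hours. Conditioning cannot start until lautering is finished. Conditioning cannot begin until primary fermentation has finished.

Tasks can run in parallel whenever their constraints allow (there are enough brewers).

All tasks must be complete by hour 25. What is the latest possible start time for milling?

To finish by hour 25, conditioning (duration 7) must start no later than hour 18.
Since conditioning (must start by hour 18) depends on it, lautering must finish by hour 18. Backing off its 7-hour duration gives a latest start of hour 11.
Packaging must finish by hour 25; it takes 5 hours, so it must start by 25 − 5 = hour 20.
Pitching has to be done before packaging (must start by hour 20, minus 2-hour gap → hour 18). That means finishing by hour 18, i.e. starting by 18 − 4 = hour 14.
Mashing has several dependents: lautering (must start by hour 11, minus 3-hour gap → hour 8); pitching (must start by hour 14, minus 2-hour gap → hour 12). The earliest of those limits is hour 8, so mashing must start by 8 − 4 = hour 4.
Primary fermentation feeds conditioning (must start by hour 18); packaging (must start by hour 20). Taking the minimum, primary fermentation must finish by hour 18 and start by 18 − 5 = hour 13.
Milling feeds mashing (must start by hour 4); lautering (must start by hour 11); primary fermentation (must start by hour 13). Taking the minimum, milling must finish by hour 4 and start by 4 − 4 = hour 0.

0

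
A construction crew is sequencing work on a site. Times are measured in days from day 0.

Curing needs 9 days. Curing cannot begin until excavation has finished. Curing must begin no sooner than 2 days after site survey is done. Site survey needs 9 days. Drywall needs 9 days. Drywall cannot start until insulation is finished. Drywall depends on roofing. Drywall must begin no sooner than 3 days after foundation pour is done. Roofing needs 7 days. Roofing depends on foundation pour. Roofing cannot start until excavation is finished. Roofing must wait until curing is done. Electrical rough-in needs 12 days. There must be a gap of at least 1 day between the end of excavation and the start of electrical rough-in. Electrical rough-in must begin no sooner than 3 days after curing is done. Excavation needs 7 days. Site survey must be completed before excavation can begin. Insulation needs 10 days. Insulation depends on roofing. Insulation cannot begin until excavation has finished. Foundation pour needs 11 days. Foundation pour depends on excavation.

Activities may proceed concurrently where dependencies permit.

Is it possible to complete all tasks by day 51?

No

Site survey can start immediately at day 0; it finishes at day 9.
After site survey (finishes day 9), excavation can start at day 9 and finishes at day 16.
For curing: excavation (finishes day 16); site survey (finishes day 9, plus 2-day gap → day 11). Taking the maximum gives a start of day 16, and it finishes at 16 + 9 = day 25.
For electrical rough-in: excavation (finishes day 16, plus 1-day gap → day 17); curing (finishes day 25, plus 3-day gap → day 28). Taking the maximum gives a start of day 28, and it finishes at 28 + 12 = day 40.
Foundation pour cannot begin until excavation (finishes day 16). It runs from day 16 to 16 + 11 = day 27.
For roofing: foundation pour (finishes day 27); excavation (finishes day 16); curing (finishes day 25). Taking the maximum gives a start of day 27, and it finishes at 27 + 7 = day 34.
Insulation needs all of roofing (finishes day 34); excavation (finishes day 16). That puts its earliest start at day 34; it finishes at 34 + 10 = day 44.
Drywall cannot start until insulation (finishes day 44); roofing (finishes day 34); foundation pour (finishes day 27, plus 3-day gap → day 30). The controlling bound is day 44, so drywall finishes at 44 + 9 = day 53.
The earliest everything can be done is day 53, which is after the deadline of 51, so it is not possible.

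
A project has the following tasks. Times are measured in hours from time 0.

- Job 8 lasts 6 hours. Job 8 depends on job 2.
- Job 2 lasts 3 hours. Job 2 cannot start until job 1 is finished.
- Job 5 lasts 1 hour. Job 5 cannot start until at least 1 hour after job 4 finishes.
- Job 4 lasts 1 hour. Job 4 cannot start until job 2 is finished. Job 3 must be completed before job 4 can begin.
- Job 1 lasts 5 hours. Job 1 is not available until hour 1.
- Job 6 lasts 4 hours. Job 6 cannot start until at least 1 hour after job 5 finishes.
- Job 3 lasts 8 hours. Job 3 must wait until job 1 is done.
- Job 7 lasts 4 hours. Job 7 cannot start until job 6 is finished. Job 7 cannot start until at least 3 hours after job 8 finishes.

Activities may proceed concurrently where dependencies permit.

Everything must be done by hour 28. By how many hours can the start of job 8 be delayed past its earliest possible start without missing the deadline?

6

After its own release at hour 1, job 1 can start at hour 1 and finishes at hour 6.
Job 2 waits on job 1 (finishes hour 6), so it starts at hour 6 and finishes at 6 + 3 = hour 9.
After job 2 (finishes hour 9), job 8 can start at hour 9 and finishes at hour 15.

Working backward from the deadline:
Job 7 must finish by hour 28; it takes 4 hours, so it must start by 28 − 4 = hour 24.
Job 8 must finish before job 7 (must start by hour 24, minus 3-hour gap → hour 21). With a 6-hour duration, job 8 must start by 21 − 6 = hour 15.
So job 8 can start as early as hour 9 and as late as hour 15, giving 15 − 9 = 6 hours of slack.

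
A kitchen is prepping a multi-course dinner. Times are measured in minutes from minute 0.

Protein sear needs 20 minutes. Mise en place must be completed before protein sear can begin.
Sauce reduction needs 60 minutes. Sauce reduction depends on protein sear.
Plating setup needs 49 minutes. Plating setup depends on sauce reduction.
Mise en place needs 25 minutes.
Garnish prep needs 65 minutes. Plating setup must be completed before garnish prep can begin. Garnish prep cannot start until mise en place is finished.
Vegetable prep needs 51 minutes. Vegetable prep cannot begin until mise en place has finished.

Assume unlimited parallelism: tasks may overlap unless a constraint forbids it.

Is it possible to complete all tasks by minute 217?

No

Nothing blocks mise en place, so it runs from minute 0 to minute 25.
After mise en place (finishes minute 25), vegetable prep can start at minute 25 and finishes at minute 76.
Protein sear waits on mise en place (finishes minute 25), so it starts at minute 25 and finishes at 25 + 20 = minute 45.
Sauce reduction cannot begin until protein sear (finishes minute 45). It runs from minute 45 to 45 + 60 = minute 105.
After sauce reduction (finishes minute 105), plating setup can start at minute 105 and finishes at minute 154.
Garnish prep has to wait for plating setup (finishes minute 154); mise en place (finishes minute 25). The latest of these is minute 154, so garnish prep runs minute 154 to 154 + 65 = minute 219.
The earliest everything can be done is minute 219, which is after the deadline of 217, so it is not possible.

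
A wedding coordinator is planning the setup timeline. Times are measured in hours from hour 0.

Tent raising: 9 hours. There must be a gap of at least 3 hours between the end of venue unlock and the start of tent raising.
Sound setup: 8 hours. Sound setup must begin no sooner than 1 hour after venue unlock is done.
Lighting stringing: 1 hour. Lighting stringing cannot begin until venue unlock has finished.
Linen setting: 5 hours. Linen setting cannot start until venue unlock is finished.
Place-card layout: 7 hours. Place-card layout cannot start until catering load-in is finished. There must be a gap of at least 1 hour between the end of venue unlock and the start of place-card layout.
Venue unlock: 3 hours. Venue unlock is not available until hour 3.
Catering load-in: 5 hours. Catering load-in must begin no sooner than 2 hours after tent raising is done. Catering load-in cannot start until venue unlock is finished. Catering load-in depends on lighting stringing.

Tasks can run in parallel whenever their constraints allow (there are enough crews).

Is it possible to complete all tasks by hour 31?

After its own release at hour 3, venue unlock can start at hour 3 and finishes at hour 6.
After venue unlock (finishes hour 6, plus 1-hour gap → hour 7), sound setup can start at hour 7 and finishes at hour 15.
After venue unlock (finishes hour 6), lighting stringing can start at hour 6 and finishes at hour 7.
Linen setting waits on venue unlock (finishes hour 6), so it starts at hour 6 and finishes at 6 + 5 = hour 11.
After venue unlock (finishes hour 6, plus 3-hour gap → hour 9), tent raising can start at hour 9 and finishes at hour 18.
Catering load-in has to wait for tent raising (finishes hour 18, plus 2-hour gap → hour 20); venue unlock (finishes hour 6); lighting stringing (finishes hour 7). The latest of these is hour 20, so catering load-in runs hour 20 to 20 + 5 = hour 25.
For place-card layout: catering load-in (finishes hour 25); venue unlock (finishes hour 6, plus 1-hour gap → hour 7). Taking the maximum gives a start of hour 25, and it finishes at 25 + 7 = hour 32.
The earliest everything can be done is hour 32, which is after the deadline of 31, so it is not possible.

No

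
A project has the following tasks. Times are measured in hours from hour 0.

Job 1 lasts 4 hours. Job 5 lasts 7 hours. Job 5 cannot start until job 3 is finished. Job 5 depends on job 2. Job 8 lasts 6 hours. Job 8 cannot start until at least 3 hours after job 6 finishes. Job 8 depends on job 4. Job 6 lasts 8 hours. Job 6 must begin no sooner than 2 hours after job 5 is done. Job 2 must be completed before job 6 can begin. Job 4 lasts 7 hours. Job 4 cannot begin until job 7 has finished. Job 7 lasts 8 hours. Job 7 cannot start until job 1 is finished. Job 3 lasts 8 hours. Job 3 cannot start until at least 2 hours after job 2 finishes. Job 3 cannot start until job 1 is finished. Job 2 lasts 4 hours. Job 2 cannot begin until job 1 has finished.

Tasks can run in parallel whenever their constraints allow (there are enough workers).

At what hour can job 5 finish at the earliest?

25

Nothing blocks job 1, so it runs from hour 0 to hour 4.
Job 2 waits on job 1 (finishes hour 4), so it starts at hour 4 and finishes at 4 + 4 = hour 8.
Job 3 needs all of job 2 (finishes hour 8, plus 2-hour gap → hour 10); job 1 (finishes hour 4). That puts its earliest start at hour 10; it finishes at 10 + 8 = hour 18.
Job 5 has to wait for job 3 (finishes hour 18); job 2 (finishes hour 8). The latest of these is hour 18, so job 5 runs hour 18 to 18 + 7 = hour 25.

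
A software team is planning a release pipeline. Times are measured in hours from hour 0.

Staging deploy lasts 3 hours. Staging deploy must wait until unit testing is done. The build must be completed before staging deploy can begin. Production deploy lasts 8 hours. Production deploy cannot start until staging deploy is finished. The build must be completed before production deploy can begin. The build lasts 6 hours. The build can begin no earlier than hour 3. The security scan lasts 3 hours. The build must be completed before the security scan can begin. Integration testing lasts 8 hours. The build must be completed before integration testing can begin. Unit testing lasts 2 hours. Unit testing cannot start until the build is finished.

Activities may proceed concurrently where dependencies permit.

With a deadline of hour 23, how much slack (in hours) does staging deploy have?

After its own release at hour 3, the build can start at hour 3 and finishes at hour 9.
Unit testing waits on the build (finishes hour 9), so it starts at hour 9 and finishes at 9 + 2 = hour 11.
Staging deploy needs all of unit testing (finishes hour 11); the build (finishes hour 9). That puts its earliest start at hour 11; it finishes at 11 + 3 = hour 14.

Working backward from the deadline:
Production deploy has no dependents, so it just needs to finish by hour 23. Starting by 23 − 8 = hour 15 achieves that.
Staging deploy must finish before production deploy (must start by hour 15). With a 3-hour duration, staging deploy must start by 15 − 3 = hour 12.
So staging deploy can start as early as hour 11 and as late as hour 12, giving 12 − 11 = 1 hour of slack.

1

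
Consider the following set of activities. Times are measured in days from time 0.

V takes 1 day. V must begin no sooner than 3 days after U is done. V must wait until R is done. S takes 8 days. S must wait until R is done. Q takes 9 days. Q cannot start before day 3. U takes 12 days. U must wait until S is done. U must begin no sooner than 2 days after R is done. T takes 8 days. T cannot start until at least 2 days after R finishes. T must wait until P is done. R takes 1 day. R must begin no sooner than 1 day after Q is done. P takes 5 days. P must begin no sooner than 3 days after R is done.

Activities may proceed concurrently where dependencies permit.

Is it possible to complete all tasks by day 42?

Q cannot begin until its own release at day 3. It runs from day 3 to 3 + 9 = day 12.
R waits on Q (finishes day 12, plus 1-day gap → day 13), so it starts at day 13 and finishes at 13 + 1 = day 14.
S waits on R (finishes day 14), so it starts at day 14 and finishes at 14 + 8 = day 22.
U cannot start until S (finishes day 22); R (finishes day 14, plus 2-day gap → day 16). The controlling bound is day 22, so U finishes at 22 + 12 = day 34.
V has to wait for U (finishes day 34, plus 3-day gap → day 37); R (finishes day 14). The latest of these is day 37, so V runs day 37 to 37 + 1 = day 38.
P cannot begin until R (finishes day 14, plus 3-day gap → day 17). It runs from day 17 to 17 + 5 = day 22.
For T: R (finishes day 14, plus 2-day gap → day 16); P (finishes day 22). Taking the maximum gives a start of day 22, and it finishes at 22 + 8 = day 30.
Every task is finished by day 38, which is no later than the deadline of 42, so the schedule is feasible.

Yes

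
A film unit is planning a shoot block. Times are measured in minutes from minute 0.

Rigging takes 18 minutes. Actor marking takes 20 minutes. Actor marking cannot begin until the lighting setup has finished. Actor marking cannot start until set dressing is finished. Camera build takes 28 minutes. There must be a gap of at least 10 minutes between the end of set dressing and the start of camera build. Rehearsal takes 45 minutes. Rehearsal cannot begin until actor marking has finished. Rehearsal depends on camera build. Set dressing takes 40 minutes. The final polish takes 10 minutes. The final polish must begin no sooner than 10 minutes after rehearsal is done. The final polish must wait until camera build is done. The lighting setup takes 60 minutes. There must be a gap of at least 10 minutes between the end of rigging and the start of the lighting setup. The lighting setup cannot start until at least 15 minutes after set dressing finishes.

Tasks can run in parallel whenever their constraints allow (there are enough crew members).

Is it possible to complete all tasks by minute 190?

Set dressing can start immediately at minute 0; it finishes at minute 40.
After set dressing (finishes minute 40, plus 10-minute gap → minute 50), camera build can start at minute 50 and finishes at minute 78.
Rigging has no prerequisites, so it starts at minute 0 and finishes at minute 18.
For the lighting setup: rigging (finishes minute 18, plus 10-minute gap → minute 28); set dressing (finishes minute 40, plus 15-minute gap → minute 55). Taking the maximum gives a start of minute 55, and it finishes at 55 + 60 = minute 115.
Actor marking cannot start until the lighting setup (finishes minute 115); set dressing (finishes minute 40). The controlling bound is minute 115, so actor marking finishes at 115 + 20 = minute 135.
For rehearsal: actor marking (finishes minute 135); camera build (finishes minute 78). Taking the maximum gives a start of minute 135, and it finishes at 135 + 45 = minute 180.
The final polish has to wait for rehearsal (finishes minute 180, plus 10-minute gap → minute 190); camera build (finishes minute 78). The latest of these is minute 190, so the final polish runs minute 190 to 190 + 10 = minute 200.
The earliest everything can be done is minute 200, which is after the deadline of 190, so it is not possible.

No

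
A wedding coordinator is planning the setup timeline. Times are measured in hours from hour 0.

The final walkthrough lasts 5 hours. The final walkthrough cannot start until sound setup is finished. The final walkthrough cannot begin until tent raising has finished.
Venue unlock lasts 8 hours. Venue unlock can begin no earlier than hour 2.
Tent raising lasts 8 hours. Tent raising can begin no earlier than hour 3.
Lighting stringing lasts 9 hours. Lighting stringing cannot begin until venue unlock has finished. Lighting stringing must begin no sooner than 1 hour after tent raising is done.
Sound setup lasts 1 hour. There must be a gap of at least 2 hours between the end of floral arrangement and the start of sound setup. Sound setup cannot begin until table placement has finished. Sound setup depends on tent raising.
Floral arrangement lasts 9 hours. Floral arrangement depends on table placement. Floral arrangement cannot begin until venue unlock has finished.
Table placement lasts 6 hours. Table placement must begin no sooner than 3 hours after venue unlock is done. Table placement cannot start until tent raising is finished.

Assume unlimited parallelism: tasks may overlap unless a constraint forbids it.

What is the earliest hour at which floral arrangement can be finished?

Tent raising cannot begin until its own release at hour 3. It runs from hour 3 to 3 + 8 = hour 11.
Venue unlock waits on its own release at hour 2, so it starts at hour 2 and finishes at 2 + 8 = hour 10.
Table placement has to wait for venue unlock (finishes hour 10, plus 3-hour gap → hour 13); tent raising (finishes hour 11). The latest of these is hour 13, so table placement runs hour 13 to 13 + 6 = hour 19.
Floral arrangement needs all of table placement (finishes hour 19); venue unlock (finishes hour 10). That puts its earliest start at hour 19; it finishes at 19 + 9 = hour 28.

28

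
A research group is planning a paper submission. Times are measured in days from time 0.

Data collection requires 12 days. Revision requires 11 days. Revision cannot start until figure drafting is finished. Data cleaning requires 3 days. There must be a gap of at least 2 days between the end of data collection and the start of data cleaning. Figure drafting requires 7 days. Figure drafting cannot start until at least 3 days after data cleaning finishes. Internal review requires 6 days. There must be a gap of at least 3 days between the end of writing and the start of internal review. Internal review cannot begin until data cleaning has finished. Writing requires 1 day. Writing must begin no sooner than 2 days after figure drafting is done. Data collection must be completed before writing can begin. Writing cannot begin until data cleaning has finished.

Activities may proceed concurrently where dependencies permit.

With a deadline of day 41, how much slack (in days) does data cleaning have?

Data collection has no prerequisites, so it starts at day 0 and finishes at day 12.
After data collection (finishes day 12, plus 2-day gap → day 14), data cleaning can start at day 14 and finishes at day 17.

Working backward from the deadline:
To finish by day 41, internal review (duration 6) must start no later than day 35.
Since internal review (must start by day 35, minus 3-day gap → day 32) depends on it, writing must finish by day 32. Backing off its 1-day duration gives a latest start of day 31.
To finish by day 41, revision (duration 11) must start no later than day 30.
Figure drafting feeds writing (must start by day 31, minus 2-day gap → day 29); revision (must start by day 30). Taking the minimum, figure drafting must finish by day 29 and start by 29 − 7 = day 22.
Data cleaning feeds figure drafting (must start by day 22, minus 3-day gap → day 19); writing (must start by day 31); internal review (must start by day 35). Taking the minimum, data cleaning must finish by day 19 and start by 19 − 3 = day 16.
So data cleaning can start as early as day 14 and as late as day 16, giving 16 − 14 = 2 days of slack.

2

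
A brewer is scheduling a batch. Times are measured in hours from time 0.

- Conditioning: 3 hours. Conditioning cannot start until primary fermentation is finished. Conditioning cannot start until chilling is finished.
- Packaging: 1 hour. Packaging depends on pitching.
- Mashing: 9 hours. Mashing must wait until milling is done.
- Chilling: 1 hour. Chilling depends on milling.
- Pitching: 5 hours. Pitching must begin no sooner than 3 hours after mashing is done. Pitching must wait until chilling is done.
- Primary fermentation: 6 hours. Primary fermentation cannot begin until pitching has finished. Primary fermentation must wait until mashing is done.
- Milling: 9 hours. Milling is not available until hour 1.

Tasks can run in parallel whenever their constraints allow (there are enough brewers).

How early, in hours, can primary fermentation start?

Milling waits on its own release at hour 1, so it starts at hour 1 and finishes at 1 + 9 = hour 10.
Chilling waits on milling (finishes hour 10), so it starts at hour 10 and finishes at 10 + 1 = hour 11.
Mashing waits on milling (finishes hour 10), so it starts at hour 10 and finishes at 10 + 9 = hour 19.
Pitching has to wait for mashing (finishes hour 19, plus 3-hour gap → hour 22); chilling (finishes hour 11). The latest of these is hour 22, so pitching runs hour 22 to 22 + 5 = hour 27.
Primary fermentation waits on pitching (finishes hour 27); mashing (finishes hour 19). The latest of these is hour 27, which is the earliest primary fermentation can start.

27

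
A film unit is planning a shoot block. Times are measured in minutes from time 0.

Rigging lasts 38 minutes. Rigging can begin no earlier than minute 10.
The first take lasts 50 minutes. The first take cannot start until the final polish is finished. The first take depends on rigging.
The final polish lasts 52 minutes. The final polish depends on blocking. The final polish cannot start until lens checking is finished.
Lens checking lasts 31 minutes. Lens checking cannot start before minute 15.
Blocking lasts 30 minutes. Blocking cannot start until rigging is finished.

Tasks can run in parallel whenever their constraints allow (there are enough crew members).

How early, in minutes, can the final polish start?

Lens checking waits on its own release at minute 15, so it starts at minute 15 and finishes at 15 + 31 = minute 46.
Rigging cannot begin until its own release at minute 10. It runs from minute 10 to 10 + 38 = minute 48.
Blocking waits on rigging (finishes minute 48), so it starts at minute 48 and finishes at 48 + 30 = minute 78.
The final polish waits on blocking (finishes minute 78); lens checking (finishes minute 46). The latest of these is minute 78, which is the earliest the final polish can start.

78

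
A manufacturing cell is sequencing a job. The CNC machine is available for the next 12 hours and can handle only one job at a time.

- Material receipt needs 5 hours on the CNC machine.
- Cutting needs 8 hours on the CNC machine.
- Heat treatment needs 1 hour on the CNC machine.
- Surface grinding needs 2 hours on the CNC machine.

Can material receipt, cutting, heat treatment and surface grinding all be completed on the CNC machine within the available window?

Running back to back, the jobs need 5 + 8 + 1 + 2 = 16 hours on the CNC machine.
Since 16 > 12, they cannot all fit.

No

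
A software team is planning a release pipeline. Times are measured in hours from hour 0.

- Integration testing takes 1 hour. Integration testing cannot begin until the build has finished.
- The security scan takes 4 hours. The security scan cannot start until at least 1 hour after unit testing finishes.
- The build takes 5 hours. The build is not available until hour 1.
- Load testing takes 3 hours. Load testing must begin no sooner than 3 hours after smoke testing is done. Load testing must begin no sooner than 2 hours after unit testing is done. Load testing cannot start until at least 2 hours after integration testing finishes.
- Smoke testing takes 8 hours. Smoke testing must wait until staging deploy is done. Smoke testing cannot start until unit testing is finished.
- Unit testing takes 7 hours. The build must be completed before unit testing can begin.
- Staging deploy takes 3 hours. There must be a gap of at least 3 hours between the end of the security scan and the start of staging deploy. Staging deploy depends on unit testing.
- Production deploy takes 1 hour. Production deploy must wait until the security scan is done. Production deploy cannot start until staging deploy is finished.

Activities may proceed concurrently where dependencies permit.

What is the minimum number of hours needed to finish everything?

38

The build waits on its own release at hour 1, so it starts at hour 1 and finishes at 1 + 5 = hour 6.
Integration testing waits on the build (finishes hour 6), so it starts at hour 6 and finishes at 6 + 1 = hour 7.
Unit testing cannot begin until the build (finishes hour 6). It runs from hour 6 to 6 + 7 = hour 13.
After unit testing (finishes hour 13, plus 1-hour gap → hour 14), the security scan can start at hour 14 and finishes at hour 18.
Staging deploy needs all of the security scan (finishes hour 18, plus 3-hour gap → hour 21); unit testing (finishes hour 13). That puts its earliest start at hour 21; it finishes at 21 + 3 = hour 24.
For production deploy: the security scan (finishes hour 18); staging deploy (finishes hour 24). Taking the maximum gives a start of hour 24, and it finishes at 24 + 1 = hour 25.
For smoke testing: staging deploy (finishes hour 24); unit testing (finishes hour 13). Taking the maximum gives a start of hour 24, and it finishes at 24 + 8 = hour 32.
Load testing cannot start until smoke testing (finishes hour 32, plus 3-hour gap → hour 35); unit testing (finishes hour 13, plus 2-hour gap → hour 15); integration testing (finishes hour 7, plus 2-hour gap → hour 9). The controlling bound is hour 35, so load testing finishes at 35 + 3 = hour 38.
All tasks are finished once the last one completes. Finish times: The build at 6, Unit testing at 13, Integration testing at 7, The security scan at 18, Staging deploy at 24, Smoke testing at 32, Load testing at 38, Production deploy at 25. The latest is hour 38.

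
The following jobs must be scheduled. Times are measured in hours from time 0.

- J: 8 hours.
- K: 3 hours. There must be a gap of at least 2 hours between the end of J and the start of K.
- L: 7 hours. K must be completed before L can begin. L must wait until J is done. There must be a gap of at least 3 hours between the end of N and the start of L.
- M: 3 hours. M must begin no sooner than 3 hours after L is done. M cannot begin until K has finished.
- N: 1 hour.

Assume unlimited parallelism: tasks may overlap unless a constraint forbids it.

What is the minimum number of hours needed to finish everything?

N has no prerequisites, so it starts at hour 0 and finishes at hour 1.
J has no prerequisites, so it starts at hour 0 and finishes at hour 8.
K cannot begin until J (finishes hour 8, plus 2-hour gap → hour 10). It runs from hour 10 to 10 + 3 = hour 13.
For L: K (finishes hour 13); J (finishes hour 8); N (finishes hour 1, plus 3-hour gap → hour 4). Taking the maximum gives a start of hour 13, and it finishes at 13 + 7 = hour 20.
M cannot start until L (finishes hour 20, plus 3-hour gap → hour 23); K (finishes hour 13). The controlling bound is hour 23, so M finishes at 23 + 3 = hour 26.
All tasks are finished once the last one completes. Finish times: J at 8, K at 13, L at 20, M at 26, N at 1. The latest is hour 26.

26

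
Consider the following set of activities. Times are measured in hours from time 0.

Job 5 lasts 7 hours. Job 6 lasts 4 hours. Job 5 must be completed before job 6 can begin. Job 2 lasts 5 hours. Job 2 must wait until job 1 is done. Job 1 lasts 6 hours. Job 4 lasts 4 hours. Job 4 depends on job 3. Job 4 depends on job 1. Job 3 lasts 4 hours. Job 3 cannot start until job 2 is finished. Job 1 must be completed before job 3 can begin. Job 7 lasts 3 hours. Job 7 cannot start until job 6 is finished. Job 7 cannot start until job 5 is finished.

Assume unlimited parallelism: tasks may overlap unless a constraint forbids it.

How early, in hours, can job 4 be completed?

Job 1 can start immediately at hour 0; it finishes at hour 6.
Job 2 waits on job 1 (finishes hour 6), so it starts at hour 6 and finishes at 6 + 5 = hour 11.
Job 3 cannot start until job 2 (finishes hour 11); job 1 (finishes hour 6). The controlling bound is hour 11, so job 3 finishes at 11 + 4 = hour 15.
For job 4: job 3 (finishes hour 15); job 1 (finishes hour 6). Taking the maximum gives a start of hour 15, and it finishes at 15 + 4 = hour 19.

19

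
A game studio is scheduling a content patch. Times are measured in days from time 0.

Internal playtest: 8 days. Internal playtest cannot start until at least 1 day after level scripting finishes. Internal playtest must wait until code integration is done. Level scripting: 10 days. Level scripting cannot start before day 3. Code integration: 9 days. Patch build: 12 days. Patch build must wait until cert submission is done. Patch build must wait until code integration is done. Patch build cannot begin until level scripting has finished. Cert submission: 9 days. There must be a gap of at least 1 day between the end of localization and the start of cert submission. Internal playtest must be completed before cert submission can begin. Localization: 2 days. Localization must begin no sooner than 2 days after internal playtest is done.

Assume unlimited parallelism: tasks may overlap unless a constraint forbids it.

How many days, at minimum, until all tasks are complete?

Nothing blocks code integration, so it runs from day 0 to day 9.
After its own release at day 3, level scripting can start at day 3 and finishes at day 13.
Internal playtest has to wait for level scripting (finishes day 13, plus 1-day gap → day 14); code integration (finishes day 9). The latest of these is day 14, so internal playtest runs day 14 to 14 + 8 = day 22.
Localization waits on internal playtest (finishes day 22, plus 2-day gap → day 24), so it starts at day 24 and finishes at 24 + 2 = day 26.
Cert submission has to wait for localization (finishes day 26, plus 1-day gap → day 27); internal playtest (finishes day 22). The latest of these is day 27, so cert submission runs day 27 to 27 + 9 = day 36.
Patch build has to wait for cert submission (finishes day 36); code integration (finishes day 9); level scripting (finishes day 13). The latest of these is day 36, so patch build runs day 36 to 36 + 12 = day 48.
All tasks are finished once the last one completes. Finish times: Level scripting at 13, Code integration at 9, Internal playtest at 22, Localization at 26, Cert submission at 36, Patch build at 48. The latest is day 48.

48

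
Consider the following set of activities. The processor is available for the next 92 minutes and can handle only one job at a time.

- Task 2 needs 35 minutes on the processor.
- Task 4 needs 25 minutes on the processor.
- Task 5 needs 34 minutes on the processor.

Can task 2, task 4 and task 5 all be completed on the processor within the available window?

Running back to back, the jobs need 35 + 25 + 34 = 94 minutes on the processor.
Since 94 > 92, they cannot all fit.

No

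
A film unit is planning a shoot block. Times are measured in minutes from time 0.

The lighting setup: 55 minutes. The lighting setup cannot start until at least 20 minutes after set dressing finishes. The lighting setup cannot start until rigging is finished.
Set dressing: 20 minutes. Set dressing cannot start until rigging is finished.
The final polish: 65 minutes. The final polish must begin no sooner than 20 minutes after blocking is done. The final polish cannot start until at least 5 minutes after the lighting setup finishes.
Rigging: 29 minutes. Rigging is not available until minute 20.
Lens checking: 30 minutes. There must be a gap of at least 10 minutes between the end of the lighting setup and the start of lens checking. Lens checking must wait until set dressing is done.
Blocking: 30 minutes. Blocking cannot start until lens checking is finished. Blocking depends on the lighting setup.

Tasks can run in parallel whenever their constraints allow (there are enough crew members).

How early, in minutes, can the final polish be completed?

299

Rigging cannot begin until its own release at minute 20. It runs from minute 20 to 20 + 29 = minute 49.
Set dressing cannot begin until rigging (finishes minute 49). It runs from minute 49 to 49 + 20 = minute 69.
The lighting setup has to wait for set dressing (finishes minute 69, plus 20-minute gap → minute 89); rigging (finishes minute 49). The latest of these is minute 89, so the lighting setup runs minute 89 to 89 + 55 = minute 144.
For lens checking: the lighting setup (finishes minute 144, plus 10-minute gap → minute 154); set dressing (finishes minute 69). Taking the maximum gives a start of minute 154, and it finishes at 154 + 30 = minute 184.
Blocking cannot start until lens checking (finishes minute 184); the lighting setup (finishes minute 144). The controlling bound is minute 184, so blocking finishes at 184 + 30 = minute 214.
The final polish cannot start until blocking (finishes minute 214, plus 20-minute gap → minute 234); the lighting setup (finishes minute 144, plus 5-minute gap → minute 149). The controlling bound is minute 234, so the final polish finishes at 234 + 65 = minute 299.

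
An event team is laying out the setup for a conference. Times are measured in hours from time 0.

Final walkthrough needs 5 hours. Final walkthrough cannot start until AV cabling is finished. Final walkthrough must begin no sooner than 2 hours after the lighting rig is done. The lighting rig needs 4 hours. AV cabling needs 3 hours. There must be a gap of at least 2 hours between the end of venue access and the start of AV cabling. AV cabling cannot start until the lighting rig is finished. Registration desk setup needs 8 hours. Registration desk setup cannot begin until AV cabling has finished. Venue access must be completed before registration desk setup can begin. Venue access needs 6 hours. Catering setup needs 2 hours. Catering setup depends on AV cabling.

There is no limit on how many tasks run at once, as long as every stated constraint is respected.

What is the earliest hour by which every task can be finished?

Nothing blocks the lighting rig, so it runs from hour 0 to hour 4.
Venue access can start immediately at hour 0; it finishes at hour 6.
AV cabling cannot start until venue access (finishes hour 6, plus 2-hour gap → hour 8); the lighting rig (finishes hour 4). The controlling bound is hour 8, so AV cabling finishes at 8 + 3 = hour 11.
For final walkthrough: AV cabling (finishes hour 11); the lighting rig (finishes hour 4, plus 2-hour gap → hour 6). Taking the maximum gives a start of hour 11, and it finishes at 11 + 5 = hour 16.
After AV cabling (finishes hour 11), catering setup can start at hour 11 and finishes at hour 13.
Registration desk setup cannot start until AV cabling (finishes hour 11); venue access (finishes hour 6). The controlling bound is hour 11, so registration desk setup finishes at 11 + 8 = hour 19.
All tasks are finished once the last one completes. Finish times: Venue access at 6, The lighting rig at 4, AV cabling at 11, Registration desk setup at 19, Catering setup at 13, Final walkthrough at 16. The latest is hour 19.

19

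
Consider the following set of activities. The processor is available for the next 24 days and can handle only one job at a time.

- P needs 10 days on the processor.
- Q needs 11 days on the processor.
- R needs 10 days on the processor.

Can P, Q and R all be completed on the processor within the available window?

No

Running back to back, the jobs need 10 + 11 + 10 = 31 days on the processor.
Since 31 > 24, they cannot all fit.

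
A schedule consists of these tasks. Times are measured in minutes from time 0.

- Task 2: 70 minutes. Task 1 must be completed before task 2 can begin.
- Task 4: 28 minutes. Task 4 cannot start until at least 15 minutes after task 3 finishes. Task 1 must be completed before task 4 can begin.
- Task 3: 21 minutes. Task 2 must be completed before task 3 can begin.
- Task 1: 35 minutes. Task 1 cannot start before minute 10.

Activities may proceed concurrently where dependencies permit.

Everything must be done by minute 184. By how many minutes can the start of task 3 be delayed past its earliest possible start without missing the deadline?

Task 1 cannot begin until its own release at minute 10. It runs from minute 10 to 10 + 35 = minute 45.
Task 2 waits on task 1 (finishes minute 45), so it starts at minute 45 and finishes at 45 + 70 = minute 115.
Task 3 waits on task 2 (finishes minute 115), so it starts at minute 115 and finishes at 115 + 21 = minute 136.

Working backward from the deadline:
Task 4 has no dependents, so it just needs to finish by minute 184. Starting by 184 − 28 = minute 156 achieves that.
Task 3 has to be done before task 4 (must start by minute 156, minus 15-minute gap → minute 141). That means finishing by minute 141, i.e. starting by 141 − 21 = minute 120.
So task 3 can start as early as minute 115 and as late as minute 120, giving 120 − 115 = 5 minutes of slack.

5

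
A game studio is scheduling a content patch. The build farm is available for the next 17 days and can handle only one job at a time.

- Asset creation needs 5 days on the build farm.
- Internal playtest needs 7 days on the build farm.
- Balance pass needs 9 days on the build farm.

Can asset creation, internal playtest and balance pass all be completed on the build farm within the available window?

No

Running back to back, the jobs need 5 + 7 + 9 = 21 days on the build farm.
Since 21 > 17, they cannot all fit.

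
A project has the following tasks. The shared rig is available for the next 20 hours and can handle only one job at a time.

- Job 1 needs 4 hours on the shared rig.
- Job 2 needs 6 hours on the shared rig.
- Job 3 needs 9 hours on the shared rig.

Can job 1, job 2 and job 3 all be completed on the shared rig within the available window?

Yes

Running back to back, the jobs need 4 + 6 + 9 = 19 hours on the shared rig.
Since 19 ≤ 20, they fit within the window.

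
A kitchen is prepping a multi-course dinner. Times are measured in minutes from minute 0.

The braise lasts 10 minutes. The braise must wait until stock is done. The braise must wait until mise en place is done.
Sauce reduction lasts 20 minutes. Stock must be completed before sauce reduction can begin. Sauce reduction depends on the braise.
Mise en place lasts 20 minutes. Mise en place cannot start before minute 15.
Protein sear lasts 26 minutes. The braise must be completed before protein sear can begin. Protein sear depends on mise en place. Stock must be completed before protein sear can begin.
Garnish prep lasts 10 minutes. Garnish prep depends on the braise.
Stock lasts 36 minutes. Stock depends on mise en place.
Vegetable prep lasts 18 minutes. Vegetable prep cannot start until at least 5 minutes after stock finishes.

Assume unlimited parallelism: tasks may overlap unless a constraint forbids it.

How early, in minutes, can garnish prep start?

Mise en place waits on its own release at minute 15, so it starts at minute 15 and finishes at 15 + 20 = minute 35.
Stock cannot begin until mise en place (finishes minute 35). It runs from minute 35 to 35 + 36 = minute 71.
The braise needs all of stock (finishes minute 71); mise en place (finishes minute 35). That puts its earliest start at minute 71; it finishes at 71 + 10 = minute 81.
Garnish prep waits on the braise (finishes minute 81), so the earliest it can start is minute 81.

81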